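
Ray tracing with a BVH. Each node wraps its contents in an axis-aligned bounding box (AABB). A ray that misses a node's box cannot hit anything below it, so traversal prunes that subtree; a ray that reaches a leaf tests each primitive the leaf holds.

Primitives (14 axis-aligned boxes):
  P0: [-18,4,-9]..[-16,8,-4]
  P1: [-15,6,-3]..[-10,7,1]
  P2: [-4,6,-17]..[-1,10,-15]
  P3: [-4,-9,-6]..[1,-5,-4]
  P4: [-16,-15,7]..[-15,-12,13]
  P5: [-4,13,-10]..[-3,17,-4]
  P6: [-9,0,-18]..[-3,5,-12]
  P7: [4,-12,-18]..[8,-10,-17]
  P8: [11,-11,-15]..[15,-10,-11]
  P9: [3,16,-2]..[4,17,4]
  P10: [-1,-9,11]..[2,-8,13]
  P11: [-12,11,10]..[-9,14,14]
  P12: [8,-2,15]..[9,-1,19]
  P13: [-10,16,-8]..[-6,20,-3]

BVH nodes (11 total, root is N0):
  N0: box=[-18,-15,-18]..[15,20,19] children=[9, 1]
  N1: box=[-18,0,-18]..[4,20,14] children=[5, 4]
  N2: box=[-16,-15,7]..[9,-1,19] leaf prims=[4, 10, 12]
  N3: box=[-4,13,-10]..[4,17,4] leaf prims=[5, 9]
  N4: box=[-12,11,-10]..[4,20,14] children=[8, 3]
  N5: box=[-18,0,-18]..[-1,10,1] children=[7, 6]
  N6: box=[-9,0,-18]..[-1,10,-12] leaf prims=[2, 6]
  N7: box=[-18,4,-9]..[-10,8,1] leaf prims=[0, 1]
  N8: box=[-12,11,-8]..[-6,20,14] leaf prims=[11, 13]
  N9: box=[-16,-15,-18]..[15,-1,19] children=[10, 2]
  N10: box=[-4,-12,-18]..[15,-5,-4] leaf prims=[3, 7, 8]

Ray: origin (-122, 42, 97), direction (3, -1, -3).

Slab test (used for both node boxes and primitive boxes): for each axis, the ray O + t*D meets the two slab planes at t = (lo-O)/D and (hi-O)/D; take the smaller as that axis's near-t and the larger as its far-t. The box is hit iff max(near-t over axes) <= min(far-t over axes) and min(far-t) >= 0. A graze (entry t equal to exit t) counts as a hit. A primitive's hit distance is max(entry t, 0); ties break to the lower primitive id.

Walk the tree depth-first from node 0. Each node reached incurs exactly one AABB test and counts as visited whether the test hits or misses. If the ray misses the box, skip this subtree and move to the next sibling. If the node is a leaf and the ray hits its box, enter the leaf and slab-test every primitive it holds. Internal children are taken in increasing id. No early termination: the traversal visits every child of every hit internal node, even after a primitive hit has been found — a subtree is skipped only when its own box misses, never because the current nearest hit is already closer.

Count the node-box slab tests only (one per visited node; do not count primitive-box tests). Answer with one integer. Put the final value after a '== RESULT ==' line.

Walk:
N0 x:[104/3,137/3] y:[22,57] z:[26,115/3] -> hit [104/3,115/3], descend [1, 9]
  N1 x:[104/3,42] y:[22,42] z:[83/3,115/3] -> hit [104/3,115/3], descend [4, 5]
    N4 x:[110/3,42] y:[22,31] z:[83/3,107/3] -> miss, prune
    N5 x:[104/3,121/3] y:[32,42] z:[32,115/3] -> hit [104/3,115/3], descend [6, 7]
      N6 x:[113/3,121/3] y:[32,42] z:[109/3,115/3] -> hit [113/3,115/3] leaf, test {P2(miss), P6@t=113/3}
      N7 x:[104/3,112/3] y:[34,38] z:[32,106/3] -> hit [104/3,106/3] leaf, test {P0@t=104/3, P1(miss)}
  N9 x:[106/3,137/3] y:[43,57] z:[26,115/3] -> miss, prune

Visited [0, 1, 4, 5, 6, 7, 9]. Tests: 7 box, 2 leaf. Nearest: P0.

== RESULT ==
7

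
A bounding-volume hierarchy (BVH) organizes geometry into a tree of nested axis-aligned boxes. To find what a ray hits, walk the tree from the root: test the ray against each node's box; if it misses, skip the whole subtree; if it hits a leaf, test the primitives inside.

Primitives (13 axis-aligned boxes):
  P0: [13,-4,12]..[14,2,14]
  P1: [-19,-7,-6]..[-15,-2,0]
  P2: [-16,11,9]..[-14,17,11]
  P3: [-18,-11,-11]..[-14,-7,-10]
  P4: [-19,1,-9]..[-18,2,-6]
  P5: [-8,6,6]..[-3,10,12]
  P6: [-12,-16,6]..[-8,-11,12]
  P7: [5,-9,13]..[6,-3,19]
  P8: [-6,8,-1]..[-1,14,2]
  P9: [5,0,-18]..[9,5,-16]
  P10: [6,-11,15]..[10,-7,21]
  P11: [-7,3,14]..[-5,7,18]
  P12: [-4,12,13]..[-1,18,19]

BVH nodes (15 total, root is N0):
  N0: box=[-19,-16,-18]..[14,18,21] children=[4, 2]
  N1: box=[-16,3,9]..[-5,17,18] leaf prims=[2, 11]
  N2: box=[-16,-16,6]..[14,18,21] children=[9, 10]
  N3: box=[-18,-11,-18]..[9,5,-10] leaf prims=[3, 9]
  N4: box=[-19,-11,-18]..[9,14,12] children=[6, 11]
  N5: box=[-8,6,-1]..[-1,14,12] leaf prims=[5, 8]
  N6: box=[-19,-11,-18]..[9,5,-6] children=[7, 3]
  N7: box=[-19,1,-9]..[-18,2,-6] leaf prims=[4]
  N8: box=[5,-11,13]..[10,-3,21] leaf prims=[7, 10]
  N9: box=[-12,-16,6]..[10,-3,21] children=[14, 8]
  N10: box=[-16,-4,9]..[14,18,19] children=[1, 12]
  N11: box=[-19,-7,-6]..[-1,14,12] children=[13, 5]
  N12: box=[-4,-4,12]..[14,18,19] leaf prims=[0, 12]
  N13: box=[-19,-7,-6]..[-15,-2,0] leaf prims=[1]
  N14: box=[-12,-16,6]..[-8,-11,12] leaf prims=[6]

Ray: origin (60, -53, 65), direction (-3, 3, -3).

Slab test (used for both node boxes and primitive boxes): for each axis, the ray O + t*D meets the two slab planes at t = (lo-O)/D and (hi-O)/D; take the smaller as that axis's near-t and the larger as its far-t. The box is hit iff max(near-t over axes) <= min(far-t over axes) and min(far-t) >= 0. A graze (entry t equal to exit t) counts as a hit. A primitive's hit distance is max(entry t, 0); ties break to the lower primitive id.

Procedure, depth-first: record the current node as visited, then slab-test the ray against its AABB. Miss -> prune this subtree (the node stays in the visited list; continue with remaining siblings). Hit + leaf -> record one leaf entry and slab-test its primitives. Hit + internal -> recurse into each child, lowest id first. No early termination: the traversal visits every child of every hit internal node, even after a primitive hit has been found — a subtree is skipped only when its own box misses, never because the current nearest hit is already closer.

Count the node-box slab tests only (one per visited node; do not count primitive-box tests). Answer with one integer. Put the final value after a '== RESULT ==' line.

Traverse from the root:
N0 x:[46/3,79/3] y:[37/3,71/3] z:[44/3,83/3] -> hit [46/3,71/3], descend [2, 4]
  N2 x:[46/3,76/3] y:[37/3,71/3] z:[44/3,59/3] -> hit [46/3,59/3], descend [9, 10]
    N9 x:[50/3,24] y:[37/3,50/3] z:[44/3,59/3] -> hit [50/3,50/3], descend [8, 14]
      N8 x:[50/3,55/3] y:[14,50/3] z:[44/3,52/3] -> hit [50/3,50/3] leaf, test {P7(miss), P10(miss)}
      N14 x:[68/3,24] y:[37/3,14] z:[53/3,59/3] -> miss, prune
    N10 x:[46/3,76/3] y:[49/3,71/3] z:[46/3,56/3] -> hit [49/3,56/3], descend [1, 12]
      N1 x:[65/3,76/3] y:[56/3,70/3] z:[47/3,56/3] -> miss, prune
      N12 x:[46/3,64/3] y:[49/3,71/3] z:[46/3,53/3] -> hit [49/3,53/3] leaf, test {P0(miss), P12(miss)}
  N4 x:[17,79/3] y:[14,67/3] z:[53/3,83/3] -> hit [53/3,67/3], descend [6, 11]
    N6 x:[17,79/3] y:[14,58/3] z:[71/3,83/3] -> miss, prune
    N11 x:[61/3,79/3] y:[46/3,67/3] z:[53/3,71/3] -> hit [61/3,67/3], descend [5, 13]
      N5 x:[61/3,68/3] y:[59/3,67/3] z:[53/3,22] -> hit [61/3,22] leaf, test {P5(miss), P8@t=21}
      N13 x:[25,79/3] y:[46/3,17] z:[65/3,71/3] -> miss, prune

13 AABB tests over nodes [0, 2, 9, 8, 14, 10, 1, 12, 4, 6, 11, 5, 13]; 3 leaves entered; closest P8.

== RESULT ==
13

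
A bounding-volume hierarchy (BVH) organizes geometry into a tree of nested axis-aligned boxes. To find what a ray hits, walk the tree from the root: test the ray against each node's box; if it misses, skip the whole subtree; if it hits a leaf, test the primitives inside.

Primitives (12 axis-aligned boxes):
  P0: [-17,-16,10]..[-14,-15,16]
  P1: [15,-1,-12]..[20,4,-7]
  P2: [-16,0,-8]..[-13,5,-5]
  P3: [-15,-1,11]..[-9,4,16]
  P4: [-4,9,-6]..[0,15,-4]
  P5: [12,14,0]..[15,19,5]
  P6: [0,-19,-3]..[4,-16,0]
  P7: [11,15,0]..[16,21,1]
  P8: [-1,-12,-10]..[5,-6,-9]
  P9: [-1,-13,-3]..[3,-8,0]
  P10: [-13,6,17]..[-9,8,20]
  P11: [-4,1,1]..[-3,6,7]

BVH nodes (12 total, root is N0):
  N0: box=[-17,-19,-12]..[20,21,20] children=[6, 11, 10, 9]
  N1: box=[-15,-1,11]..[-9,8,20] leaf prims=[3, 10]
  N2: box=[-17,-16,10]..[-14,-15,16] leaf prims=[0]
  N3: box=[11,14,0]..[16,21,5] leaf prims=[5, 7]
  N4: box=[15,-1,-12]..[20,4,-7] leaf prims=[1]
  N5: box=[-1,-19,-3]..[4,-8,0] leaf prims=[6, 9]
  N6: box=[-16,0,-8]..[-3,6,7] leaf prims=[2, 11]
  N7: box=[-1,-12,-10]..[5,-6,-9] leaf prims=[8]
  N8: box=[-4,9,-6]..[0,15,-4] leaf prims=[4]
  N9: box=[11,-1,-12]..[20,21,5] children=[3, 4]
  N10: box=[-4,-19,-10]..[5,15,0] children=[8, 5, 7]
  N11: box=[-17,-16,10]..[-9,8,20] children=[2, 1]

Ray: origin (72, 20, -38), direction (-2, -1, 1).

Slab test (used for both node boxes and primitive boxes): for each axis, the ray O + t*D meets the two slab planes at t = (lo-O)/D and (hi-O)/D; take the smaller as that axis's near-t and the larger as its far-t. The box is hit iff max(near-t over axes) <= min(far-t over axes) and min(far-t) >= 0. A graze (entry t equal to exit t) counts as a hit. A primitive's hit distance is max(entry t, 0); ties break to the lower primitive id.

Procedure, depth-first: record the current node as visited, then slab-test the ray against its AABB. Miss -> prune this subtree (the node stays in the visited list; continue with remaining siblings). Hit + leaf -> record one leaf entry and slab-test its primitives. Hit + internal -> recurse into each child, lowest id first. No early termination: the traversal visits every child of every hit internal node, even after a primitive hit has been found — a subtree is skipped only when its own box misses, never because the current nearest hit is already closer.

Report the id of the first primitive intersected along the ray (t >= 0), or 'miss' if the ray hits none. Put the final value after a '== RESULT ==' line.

Traverse from the root:
N0 x:[26,89/2] y:[-1,39] z:[26,58] -> hit [26,39], descend [6, 9, 10, 11]
  N6 x:[75/2,44] y:[14,20] z:[30,45] -> miss, prune
  N9 x:[26,61/2] y:[-1,21] z:[26,43] -> miss, prune
  N10 x:[67/2,38] y:[5,39] z:[28,38] -> hit [67/2,38], descend [5, 7, 8]
    N5 x:[34,73/2] y:[28,39] z:[35,38] -> hit [35,73/2] leaf, test {P6@t=36, P9(miss)}
    N7 x:[67/2,73/2] y:[26,32] z:[28,29] -> miss, prune
    N8 x:[36,38] y:[5,11] z:[32,34] -> miss, prune
  N11 x:[81/2,89/2] y:[12,36] z:[48,58] -> miss, prune

Visited [0, 6, 9, 10, 5, 7, 8, 11]. Tests: 8 box, 1 leaf. Nearest: P6.

== RESULT ==
6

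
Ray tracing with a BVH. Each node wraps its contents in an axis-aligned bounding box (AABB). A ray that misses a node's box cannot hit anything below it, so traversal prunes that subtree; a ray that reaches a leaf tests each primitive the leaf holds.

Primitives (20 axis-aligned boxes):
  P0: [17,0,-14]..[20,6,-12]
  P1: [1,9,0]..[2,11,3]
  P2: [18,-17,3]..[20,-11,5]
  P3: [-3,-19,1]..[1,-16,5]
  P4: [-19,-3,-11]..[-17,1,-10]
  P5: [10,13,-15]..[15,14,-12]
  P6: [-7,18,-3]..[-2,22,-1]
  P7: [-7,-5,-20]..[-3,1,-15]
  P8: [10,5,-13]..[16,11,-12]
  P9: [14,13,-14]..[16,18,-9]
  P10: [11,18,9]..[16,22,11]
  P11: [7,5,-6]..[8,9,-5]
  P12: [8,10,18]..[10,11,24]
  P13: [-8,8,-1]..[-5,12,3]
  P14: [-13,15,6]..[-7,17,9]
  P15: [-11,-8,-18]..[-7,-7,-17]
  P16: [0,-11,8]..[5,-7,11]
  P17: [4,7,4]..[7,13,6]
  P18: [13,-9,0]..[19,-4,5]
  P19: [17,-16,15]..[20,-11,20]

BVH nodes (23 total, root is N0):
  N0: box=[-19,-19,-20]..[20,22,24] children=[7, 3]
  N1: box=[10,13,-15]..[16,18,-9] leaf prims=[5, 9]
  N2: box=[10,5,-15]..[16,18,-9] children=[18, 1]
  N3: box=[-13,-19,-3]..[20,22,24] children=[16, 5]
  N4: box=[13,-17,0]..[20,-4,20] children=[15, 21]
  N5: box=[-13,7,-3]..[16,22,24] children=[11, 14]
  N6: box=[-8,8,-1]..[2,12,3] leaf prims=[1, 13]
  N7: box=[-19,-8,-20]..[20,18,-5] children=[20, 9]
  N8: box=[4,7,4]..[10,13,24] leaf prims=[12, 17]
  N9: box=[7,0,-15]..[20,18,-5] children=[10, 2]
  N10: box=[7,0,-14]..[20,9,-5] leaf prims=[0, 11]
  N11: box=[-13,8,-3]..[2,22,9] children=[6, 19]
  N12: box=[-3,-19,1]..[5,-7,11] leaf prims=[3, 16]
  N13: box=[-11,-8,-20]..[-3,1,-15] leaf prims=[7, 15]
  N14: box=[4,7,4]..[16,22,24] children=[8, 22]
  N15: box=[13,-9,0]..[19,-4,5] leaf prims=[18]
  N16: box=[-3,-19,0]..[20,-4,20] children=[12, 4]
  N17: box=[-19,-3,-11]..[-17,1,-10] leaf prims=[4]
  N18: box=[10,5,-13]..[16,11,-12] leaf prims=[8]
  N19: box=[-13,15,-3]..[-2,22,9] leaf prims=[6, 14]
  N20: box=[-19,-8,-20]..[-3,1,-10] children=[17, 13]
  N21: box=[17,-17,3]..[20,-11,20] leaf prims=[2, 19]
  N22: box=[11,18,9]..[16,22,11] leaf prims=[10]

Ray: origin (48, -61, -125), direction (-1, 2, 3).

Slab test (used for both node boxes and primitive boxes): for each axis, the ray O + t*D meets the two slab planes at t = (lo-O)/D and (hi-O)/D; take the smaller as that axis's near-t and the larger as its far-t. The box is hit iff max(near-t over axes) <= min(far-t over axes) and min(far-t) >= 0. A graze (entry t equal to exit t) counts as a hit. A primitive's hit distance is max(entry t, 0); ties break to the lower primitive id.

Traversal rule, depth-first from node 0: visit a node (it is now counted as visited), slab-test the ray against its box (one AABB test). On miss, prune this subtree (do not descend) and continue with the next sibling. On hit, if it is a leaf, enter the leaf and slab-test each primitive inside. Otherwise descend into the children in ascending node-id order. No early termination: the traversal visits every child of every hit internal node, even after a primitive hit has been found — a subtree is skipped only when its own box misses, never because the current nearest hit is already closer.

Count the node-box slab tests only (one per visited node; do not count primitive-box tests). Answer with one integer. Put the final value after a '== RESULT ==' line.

Traverse from the root:
N0 x:[28,67] y:[21,83/2] z:[35,149/3] -> hit [35,83/2], descend [3, 7]
  N3 x:[28,61] y:[21,83/2] z:[122/3,149/3] -> hit [122/3,83/2], descend [5, 16]
    N5 x:[32,61] y:[34,83/2] z:[122/3,149/3] -> hit [122/3,83/2], descend [11, 14]
      N11 x:[46,61] y:[69/2,83/2] z:[122/3,134/3] -> miss, prune
      N14 x:[32,44] y:[34,83/2] z:[43,149/3] -> miss, prune
    N16 x:[28,51] y:[21,57/2] z:[125/3,145/3] -> miss, prune
  N7 x:[28,67] y:[53/2,79/2] z:[35,40] -> hit [35,79/2], descend [9, 20]
    N9 x:[28,41] y:[61/2,79/2] z:[110/3,40] -> hit [110/3,79/2], descend [2, 10]
      N2 x:[32,38] y:[33,79/2] z:[110/3,116/3] -> hit [110/3,38], descend [1, 18]
        N1 x:[32,38] y:[37,79/2] z:[110/3,116/3] -> hit [37,38] leaf, test {P5@t=37, P9(miss)}
        N18 x:[32,38] y:[33,36] z:[112/3,113/3] -> miss, prune
      N10 x:[28,41] y:[61/2,35] z:[37,40] -> miss, prune
    N20 x:[51,67] y:[53/2,31] z:[35,115/3] -> miss, prune

Visited [0, 3, 5, 11, 14, 16, 7, 9, 2, 1, 18, 10, 20]. Tests: 13 box, 1 leaf. Nearest: P5.

== RESULT ==
13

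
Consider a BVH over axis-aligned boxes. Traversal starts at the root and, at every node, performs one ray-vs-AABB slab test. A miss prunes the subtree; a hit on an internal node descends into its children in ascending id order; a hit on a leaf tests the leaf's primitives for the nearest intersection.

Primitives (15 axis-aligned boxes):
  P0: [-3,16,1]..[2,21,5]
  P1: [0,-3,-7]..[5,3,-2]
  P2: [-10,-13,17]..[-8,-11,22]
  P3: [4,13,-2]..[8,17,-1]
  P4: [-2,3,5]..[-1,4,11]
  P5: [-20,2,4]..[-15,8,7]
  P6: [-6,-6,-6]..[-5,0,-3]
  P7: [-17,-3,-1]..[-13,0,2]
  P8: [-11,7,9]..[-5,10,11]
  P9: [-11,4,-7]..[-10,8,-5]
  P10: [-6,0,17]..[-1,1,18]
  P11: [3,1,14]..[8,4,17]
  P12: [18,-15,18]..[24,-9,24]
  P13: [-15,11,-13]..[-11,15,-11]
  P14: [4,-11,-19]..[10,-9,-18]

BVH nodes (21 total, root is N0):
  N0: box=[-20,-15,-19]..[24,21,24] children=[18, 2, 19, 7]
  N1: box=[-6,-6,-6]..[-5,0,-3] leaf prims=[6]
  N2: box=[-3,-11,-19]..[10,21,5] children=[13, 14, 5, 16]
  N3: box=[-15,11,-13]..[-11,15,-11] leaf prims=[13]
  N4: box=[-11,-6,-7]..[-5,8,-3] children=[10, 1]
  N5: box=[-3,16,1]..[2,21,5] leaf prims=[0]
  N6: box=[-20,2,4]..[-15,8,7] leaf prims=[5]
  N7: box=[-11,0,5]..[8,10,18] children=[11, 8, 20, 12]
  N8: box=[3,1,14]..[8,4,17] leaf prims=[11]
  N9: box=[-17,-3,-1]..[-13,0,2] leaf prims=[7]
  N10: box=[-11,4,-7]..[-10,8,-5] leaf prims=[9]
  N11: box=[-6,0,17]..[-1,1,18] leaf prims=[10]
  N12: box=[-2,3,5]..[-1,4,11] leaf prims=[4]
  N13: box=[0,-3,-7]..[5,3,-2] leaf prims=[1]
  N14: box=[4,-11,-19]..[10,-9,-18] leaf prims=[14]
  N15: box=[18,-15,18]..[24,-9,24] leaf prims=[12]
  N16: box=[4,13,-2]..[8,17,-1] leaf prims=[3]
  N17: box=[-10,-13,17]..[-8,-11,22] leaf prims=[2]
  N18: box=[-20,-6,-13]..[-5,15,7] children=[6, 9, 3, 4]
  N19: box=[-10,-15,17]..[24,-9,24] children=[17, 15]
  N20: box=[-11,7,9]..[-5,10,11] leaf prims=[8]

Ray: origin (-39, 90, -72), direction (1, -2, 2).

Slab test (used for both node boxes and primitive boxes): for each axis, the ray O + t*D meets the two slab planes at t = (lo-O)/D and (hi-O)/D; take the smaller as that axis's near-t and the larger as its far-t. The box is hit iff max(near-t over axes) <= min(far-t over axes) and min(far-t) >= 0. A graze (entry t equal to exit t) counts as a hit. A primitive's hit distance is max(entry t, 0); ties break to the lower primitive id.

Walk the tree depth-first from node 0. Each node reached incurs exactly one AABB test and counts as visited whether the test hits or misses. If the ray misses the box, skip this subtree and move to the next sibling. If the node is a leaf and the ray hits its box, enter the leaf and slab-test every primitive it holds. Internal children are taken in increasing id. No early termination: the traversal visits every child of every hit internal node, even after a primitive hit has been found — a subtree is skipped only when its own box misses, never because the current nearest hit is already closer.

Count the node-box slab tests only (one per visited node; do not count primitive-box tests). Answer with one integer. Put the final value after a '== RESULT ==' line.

Traverse from the root:
N0 x:[19,63] y:[69/2,105/2] z:[53/2,48] -> hit [69/2,48], descend [2, 7, 18, 19]
  N2 x:[36,49] y:[69/2,101/2] z:[53/2,77/2] -> hit [36,77/2], descend [5, 13, 14, 16]
    N5 x:[36,41] y:[69/2,37] z:[73/2,77/2] -> hit [73/2,37] leaf, test {P0@t=73/2}
    N13 x:[39,44] y:[87/2,93/2] z:[65/2,35] -> miss, prune
    N14 x:[43,49] y:[99/2,101/2] z:[53/2,27] -> miss, prune
    N16 x:[43,47] y:[73/2,77/2] z:[35,71/2] -> miss, prune
  N7 x:[28,47] y:[40,45] z:[77/2,45] -> hit [40,45], descend [8, 11, 12, 20]
    N8 x:[42,47] y:[43,89/2] z:[43,89/2] -> hit [43,89/2] leaf, test {P11@t=43}
    N11 x:[33,38] y:[89/2,45] z:[89/2,45] -> miss, prune
    N12 x:[37,38] y:[43,87/2] z:[77/2,83/2] -> miss, prune
    N20 x:[28,34] y:[40,83/2] z:[81/2,83/2] -> miss, prune
  N18 x:[19,34] y:[75/2,48] z:[59/2,79/2] -> miss, prune
  N19 x:[29,63] y:[99/2,105/2] z:[89/2,48] -> miss, prune

13 AABB tests over nodes [0, 2, 5, 13, 14, 16, 7, 8, 11, 12, 20, 18, 19]; 2 leaves entered; closest P0.

== RESULT ==
13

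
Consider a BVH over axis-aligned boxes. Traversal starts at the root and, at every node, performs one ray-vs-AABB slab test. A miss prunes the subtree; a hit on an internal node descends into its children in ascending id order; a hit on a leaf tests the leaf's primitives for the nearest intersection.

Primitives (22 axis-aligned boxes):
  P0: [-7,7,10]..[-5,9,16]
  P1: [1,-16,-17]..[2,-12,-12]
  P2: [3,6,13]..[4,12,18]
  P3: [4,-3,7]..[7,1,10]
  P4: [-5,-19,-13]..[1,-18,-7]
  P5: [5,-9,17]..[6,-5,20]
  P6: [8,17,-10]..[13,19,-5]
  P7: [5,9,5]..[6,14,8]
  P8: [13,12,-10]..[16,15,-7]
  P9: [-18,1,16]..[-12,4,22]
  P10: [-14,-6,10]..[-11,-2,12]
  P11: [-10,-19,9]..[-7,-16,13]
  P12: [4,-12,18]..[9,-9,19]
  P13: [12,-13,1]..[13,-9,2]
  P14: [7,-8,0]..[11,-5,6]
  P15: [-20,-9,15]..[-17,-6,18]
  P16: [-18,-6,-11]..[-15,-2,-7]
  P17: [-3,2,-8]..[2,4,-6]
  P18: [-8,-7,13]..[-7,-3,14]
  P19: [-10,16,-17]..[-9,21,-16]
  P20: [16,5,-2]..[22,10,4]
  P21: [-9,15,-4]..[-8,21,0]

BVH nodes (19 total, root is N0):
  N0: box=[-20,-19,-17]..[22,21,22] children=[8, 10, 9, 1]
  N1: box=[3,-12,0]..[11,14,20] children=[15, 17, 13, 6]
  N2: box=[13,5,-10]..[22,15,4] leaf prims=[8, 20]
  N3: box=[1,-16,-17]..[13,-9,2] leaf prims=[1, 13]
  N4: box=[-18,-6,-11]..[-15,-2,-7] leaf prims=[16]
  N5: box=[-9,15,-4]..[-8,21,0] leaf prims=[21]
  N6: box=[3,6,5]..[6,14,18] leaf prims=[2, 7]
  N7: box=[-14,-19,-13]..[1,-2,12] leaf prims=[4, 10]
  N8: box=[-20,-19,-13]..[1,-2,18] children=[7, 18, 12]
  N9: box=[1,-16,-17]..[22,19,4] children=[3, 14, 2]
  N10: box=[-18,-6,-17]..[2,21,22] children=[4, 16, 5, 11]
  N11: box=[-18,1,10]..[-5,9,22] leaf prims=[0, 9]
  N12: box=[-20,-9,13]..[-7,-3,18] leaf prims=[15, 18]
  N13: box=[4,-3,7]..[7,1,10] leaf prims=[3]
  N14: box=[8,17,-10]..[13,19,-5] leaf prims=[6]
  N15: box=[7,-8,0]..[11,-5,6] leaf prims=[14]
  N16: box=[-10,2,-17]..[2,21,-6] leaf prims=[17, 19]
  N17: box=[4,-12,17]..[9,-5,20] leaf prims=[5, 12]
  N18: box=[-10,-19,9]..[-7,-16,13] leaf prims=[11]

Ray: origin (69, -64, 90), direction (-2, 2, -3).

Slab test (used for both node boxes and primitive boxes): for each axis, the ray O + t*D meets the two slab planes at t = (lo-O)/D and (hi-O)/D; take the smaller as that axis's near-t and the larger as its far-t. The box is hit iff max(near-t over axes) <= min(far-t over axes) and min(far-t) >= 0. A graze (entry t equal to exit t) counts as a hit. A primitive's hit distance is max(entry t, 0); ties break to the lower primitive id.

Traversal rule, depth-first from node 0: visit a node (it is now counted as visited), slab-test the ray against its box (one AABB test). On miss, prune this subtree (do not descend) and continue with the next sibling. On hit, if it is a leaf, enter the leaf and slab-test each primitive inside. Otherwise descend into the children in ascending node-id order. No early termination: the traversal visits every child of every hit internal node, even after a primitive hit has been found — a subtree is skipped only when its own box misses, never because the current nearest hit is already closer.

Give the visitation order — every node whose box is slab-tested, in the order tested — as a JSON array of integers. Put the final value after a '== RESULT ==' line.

Walk:
N0 x:[47/2,89/2] y:[45/2,85/2] z:[68/3,107/3] -> hit [47/2,107/3], descend [1, 8, 9, 10]
  N1 x:[29,33] y:[26,39] z:[70/3,30] -> hit [29,30], descend [6, 13, 15, 17]
    N6 x:[63/2,33] y:[35,39] z:[24,85/3] -> miss, prune
    N13 x:[31,65/2] y:[61/2,65/2] z:[80/3,83/3] -> miss, prune
    N15 x:[29,31] y:[28,59/2] z:[28,30] -> hit [29,59/2] leaf, test {P14@t=29}
    N17 x:[30,65/2] y:[26,59/2] z:[70/3,73/3] -> miss, prune
  N8 x:[34,89/2] y:[45/2,31] z:[24,103/3] -> miss, prune
  N9 x:[47/2,34] y:[24,83/2] z:[86/3,107/3] -> hit [86/3,34], descend [2, 3, 14]
    N2 x:[47/2,28] y:[69/2,79/2] z:[86/3,100/3] -> miss, prune
    N3 x:[28,34] y:[24,55/2] z:[88/3,107/3] -> miss, prune
    N14 x:[28,61/2] y:[81/2,83/2] z:[95/3,100/3] -> miss, prune
  N10 x:[67/2,87/2] y:[29,85/2] z:[68/3,107/3] -> hit [67/2,107/3], descend [4, 5, 11, 16]
    N4 x:[42,87/2] y:[29,31] z:[97/3,101/3] -> miss, prune
    N5 x:[77/2,39] y:[79/2,85/2] z:[30,94/3] -> miss, prune
    N11 x:[37,87/2] y:[65/2,73/2] z:[68/3,80/3] -> miss, prune
    N16 x:[67/2,79/2] y:[33,85/2] z:[32,107/3] -> hit [67/2,107/3] leaf, test {P17(miss), P19(miss)}

Summary -> nodes [0, 1, 6, 13, 15, 17, 8, 9, 2, 3, 14, 10, 4, 5, 11, 16]; box-tests=16; leaf-entries=2; first=P14

== RESULT ==
[0, 1, 6, 13, 15, 17, 8, 9, 2, 3, 14, 10, 4, 5, 11, 16]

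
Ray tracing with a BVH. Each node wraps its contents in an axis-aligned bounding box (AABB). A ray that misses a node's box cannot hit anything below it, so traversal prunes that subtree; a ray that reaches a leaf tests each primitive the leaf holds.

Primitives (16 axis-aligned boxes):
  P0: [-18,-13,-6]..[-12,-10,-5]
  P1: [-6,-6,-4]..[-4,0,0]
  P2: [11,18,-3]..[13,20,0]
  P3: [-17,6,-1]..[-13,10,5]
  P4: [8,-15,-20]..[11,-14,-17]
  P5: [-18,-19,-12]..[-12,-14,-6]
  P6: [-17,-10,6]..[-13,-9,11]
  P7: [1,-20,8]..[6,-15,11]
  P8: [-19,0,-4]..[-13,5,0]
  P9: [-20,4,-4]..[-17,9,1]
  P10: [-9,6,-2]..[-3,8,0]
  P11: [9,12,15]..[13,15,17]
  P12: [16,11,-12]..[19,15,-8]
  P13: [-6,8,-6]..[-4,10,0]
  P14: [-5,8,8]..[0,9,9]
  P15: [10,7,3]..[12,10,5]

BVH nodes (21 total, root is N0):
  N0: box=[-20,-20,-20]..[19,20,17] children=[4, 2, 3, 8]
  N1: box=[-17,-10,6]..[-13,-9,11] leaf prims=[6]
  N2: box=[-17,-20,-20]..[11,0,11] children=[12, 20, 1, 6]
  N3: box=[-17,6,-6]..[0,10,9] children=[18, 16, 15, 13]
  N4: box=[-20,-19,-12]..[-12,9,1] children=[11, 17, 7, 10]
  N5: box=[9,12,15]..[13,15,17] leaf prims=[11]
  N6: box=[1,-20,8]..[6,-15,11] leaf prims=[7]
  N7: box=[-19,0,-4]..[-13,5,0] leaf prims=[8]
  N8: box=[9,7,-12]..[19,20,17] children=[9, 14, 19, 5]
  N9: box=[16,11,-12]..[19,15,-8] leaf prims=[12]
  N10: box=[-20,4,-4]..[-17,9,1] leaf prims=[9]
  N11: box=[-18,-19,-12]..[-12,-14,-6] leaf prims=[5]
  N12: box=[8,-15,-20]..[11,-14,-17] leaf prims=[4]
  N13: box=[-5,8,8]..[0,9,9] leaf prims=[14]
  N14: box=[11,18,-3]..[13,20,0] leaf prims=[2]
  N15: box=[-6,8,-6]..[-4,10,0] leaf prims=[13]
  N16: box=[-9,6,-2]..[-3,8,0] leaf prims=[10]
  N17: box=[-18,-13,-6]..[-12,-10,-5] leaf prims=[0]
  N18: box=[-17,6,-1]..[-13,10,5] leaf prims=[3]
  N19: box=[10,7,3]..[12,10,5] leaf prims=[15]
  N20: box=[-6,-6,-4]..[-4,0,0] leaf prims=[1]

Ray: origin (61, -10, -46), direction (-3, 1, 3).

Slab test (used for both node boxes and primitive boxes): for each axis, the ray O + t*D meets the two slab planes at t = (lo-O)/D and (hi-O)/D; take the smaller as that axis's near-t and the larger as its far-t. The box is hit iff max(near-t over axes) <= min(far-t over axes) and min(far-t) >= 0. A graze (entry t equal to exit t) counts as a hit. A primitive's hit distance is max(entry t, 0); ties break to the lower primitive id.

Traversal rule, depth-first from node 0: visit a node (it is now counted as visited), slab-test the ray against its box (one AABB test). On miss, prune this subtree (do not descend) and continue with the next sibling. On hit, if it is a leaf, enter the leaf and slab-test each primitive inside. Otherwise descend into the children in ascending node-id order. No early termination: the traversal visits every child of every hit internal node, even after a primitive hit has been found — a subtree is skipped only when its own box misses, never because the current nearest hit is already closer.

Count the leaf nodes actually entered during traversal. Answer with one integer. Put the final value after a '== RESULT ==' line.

Trace the traversal:
N0 x:[14,27] y:[-10,30] z:[26/3,21] -> hit [14,21], descend [2, 3, 4, 8]
  N2 x:[50/3,26] y:[-10,10] z:[26/3,19] -> miss, prune
  N3 x:[61/3,26] y:[16,20] z:[40/3,55/3] -> miss, prune
  N4 x:[73/3,27] y:[-9,19] z:[34/3,47/3] -> miss, prune
  N8 x:[14,52/3] y:[17,30] z:[34/3,21] -> hit [17,52/3], descend [5, 9, 14, 19]
    N5 x:[16,52/3] y:[22,25] z:[61/3,21] -> miss, prune
    N9 x:[14,15] y:[21,25] z:[34/3,38/3] -> miss, prune
    N14 x:[16,50/3] y:[28,30] z:[43/3,46/3] -> miss, prune
    N19 x:[49/3,17] y:[17,20] z:[49/3,17] -> hit [17,17] leaf, test {P15@t=17}

9 AABB tests over nodes [0, 2, 3, 4, 8, 5, 9, 14, 19]; 1 leaf entered; closest P15.

== RESULT ==
1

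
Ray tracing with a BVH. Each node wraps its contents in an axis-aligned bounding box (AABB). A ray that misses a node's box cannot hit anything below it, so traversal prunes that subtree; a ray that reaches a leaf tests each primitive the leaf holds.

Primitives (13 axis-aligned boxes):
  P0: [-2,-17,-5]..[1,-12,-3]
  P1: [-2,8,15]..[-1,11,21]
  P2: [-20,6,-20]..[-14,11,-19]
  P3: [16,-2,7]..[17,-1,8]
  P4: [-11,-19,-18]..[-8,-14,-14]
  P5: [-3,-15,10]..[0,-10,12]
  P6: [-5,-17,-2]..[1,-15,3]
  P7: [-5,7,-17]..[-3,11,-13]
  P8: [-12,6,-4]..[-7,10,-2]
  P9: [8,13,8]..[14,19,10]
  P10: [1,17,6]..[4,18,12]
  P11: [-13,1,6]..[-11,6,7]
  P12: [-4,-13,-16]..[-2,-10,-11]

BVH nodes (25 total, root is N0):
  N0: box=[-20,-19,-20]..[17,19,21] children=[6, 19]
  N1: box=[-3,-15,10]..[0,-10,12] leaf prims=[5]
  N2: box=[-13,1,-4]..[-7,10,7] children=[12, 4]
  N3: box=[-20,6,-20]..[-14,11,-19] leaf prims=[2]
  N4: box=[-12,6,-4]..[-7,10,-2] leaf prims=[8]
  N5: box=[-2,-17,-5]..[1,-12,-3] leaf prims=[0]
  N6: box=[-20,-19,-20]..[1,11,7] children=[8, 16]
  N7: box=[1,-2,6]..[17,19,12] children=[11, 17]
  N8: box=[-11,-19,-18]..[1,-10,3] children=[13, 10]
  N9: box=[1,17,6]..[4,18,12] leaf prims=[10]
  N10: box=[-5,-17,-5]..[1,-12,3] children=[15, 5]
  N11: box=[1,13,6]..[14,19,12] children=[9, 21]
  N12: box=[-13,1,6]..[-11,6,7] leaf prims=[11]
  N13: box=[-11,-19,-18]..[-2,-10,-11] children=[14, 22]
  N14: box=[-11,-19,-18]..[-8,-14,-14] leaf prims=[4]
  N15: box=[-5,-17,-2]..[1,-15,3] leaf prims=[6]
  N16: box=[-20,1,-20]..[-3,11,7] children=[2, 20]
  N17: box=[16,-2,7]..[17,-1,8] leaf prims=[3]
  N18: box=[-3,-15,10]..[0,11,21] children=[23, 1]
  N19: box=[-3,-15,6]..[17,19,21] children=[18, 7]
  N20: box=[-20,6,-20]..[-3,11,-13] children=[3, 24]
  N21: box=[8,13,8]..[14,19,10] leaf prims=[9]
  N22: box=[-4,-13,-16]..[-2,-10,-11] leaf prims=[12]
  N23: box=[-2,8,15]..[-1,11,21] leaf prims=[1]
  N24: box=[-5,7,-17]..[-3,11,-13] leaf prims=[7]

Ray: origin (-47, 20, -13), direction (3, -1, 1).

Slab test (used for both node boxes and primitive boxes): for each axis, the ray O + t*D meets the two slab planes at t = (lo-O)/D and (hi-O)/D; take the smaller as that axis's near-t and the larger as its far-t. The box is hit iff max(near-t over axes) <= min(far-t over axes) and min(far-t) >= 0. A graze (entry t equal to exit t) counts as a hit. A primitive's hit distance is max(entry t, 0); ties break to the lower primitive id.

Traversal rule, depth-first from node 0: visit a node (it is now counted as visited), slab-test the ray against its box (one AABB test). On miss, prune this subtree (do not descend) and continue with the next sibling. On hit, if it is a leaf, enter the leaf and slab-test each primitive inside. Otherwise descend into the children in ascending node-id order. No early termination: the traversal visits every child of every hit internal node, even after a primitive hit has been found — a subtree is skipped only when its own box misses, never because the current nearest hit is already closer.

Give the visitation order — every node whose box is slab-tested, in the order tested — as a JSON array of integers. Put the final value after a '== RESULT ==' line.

Walk:
N0 x:[9,64/3] y:[1,39] z:[-7,34] -> hit [9,64/3], descend [6, 19]
  N6 x:[9,16] y:[9,39] z:[-7,20] -> hit [9,16], descend [8, 16]
    N8 x:[12,16] y:[30,39] z:[-5,16] -> miss, prune
    N16 x:[9,44/3] y:[9,19] z:[-7,20] -> hit [9,44/3], descend [2, 20]
      N2 x:[34/3,40/3] y:[10,19] z:[9,20] -> hit [34/3,40/3], descend [4, 12]
        N4 x:[35/3,40/3] y:[10,14] z:[9,11] -> miss, prune
        N12 x:[34/3,12] y:[14,19] z:[19,20] -> miss, prune
      N20 x:[9,44/3] y:[9,14] z:[-7,0] -> miss, prune
  N19 x:[44/3,64/3] y:[1,35] z:[19,34] -> hit [19,64/3], descend [7, 18]
    N7 x:[16,64/3] y:[1,22] z:[19,25] -> hit [19,64/3], descend [11, 17]
      N11 x:[16,61/3] y:[1,7] z:[19,25] -> miss, prune
      N17 x:[21,64/3] y:[21,22] z:[20,21] -> hit [21,21] leaf, test {P3@t=21}
    N18 x:[44/3,47/3] y:[9,35] z:[23,34] -> miss, prune

13 AABB tests over nodes [0, 6, 8, 16, 2, 4, 12, 20, 19, 7, 11, 17, 18]; 1 leaf entered; closest P3.

== RESULT ==
[0, 6, 8, 16, 2, 4, 12, 20, 19, 7, 11, 17, 18]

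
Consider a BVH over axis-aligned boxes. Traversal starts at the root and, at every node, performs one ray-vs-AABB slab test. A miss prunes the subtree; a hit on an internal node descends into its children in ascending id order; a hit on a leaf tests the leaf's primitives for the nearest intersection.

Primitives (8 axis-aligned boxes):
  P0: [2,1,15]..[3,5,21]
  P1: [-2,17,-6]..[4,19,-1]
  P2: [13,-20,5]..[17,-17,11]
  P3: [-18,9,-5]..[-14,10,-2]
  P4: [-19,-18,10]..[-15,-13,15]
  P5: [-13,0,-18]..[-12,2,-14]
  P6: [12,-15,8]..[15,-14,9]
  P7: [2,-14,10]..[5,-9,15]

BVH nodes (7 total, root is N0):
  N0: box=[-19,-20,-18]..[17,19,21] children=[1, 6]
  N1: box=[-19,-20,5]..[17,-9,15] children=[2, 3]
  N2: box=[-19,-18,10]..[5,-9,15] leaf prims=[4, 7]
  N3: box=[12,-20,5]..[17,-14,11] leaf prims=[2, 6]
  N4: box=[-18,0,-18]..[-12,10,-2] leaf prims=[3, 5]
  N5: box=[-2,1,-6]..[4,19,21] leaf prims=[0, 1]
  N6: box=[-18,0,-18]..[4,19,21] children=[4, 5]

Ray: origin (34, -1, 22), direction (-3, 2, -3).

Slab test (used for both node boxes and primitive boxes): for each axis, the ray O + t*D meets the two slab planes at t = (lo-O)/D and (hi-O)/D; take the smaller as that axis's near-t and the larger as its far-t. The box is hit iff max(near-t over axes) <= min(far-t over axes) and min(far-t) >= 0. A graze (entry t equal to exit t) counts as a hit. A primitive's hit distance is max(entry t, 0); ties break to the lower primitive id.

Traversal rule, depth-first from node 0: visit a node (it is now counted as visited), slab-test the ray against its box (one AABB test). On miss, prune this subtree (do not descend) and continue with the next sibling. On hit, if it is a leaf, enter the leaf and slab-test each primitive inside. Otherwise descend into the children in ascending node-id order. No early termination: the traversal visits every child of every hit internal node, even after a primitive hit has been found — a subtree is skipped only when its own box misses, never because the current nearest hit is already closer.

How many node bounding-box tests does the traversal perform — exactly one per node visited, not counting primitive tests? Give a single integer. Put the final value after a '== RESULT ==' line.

Trace the traversal:
N0 x:[17/3,53/3] y:[-19/2,10] z:[1/3,40/3] -> hit [17/3,10], descend [1, 6]
  N1 x:[17/3,53/3] y:[-19/2,-4] z:[7/3,17/3] -> miss, prune
  N6 x:[10,52/3] y:[1/2,10] z:[1/3,40/3] -> hit [10,10], descend [4, 5]
    N4 x:[46/3,52/3] y:[1/2,11/2] z:[8,40/3] -> miss, prune
    N5 x:[10,12] y:[1,10] z:[1/3,28/3] -> miss, prune

Visited [0, 1, 6, 4, 5]. Tests: 5 box, 0 leaf. Nearest: miss.

== RESULT ==
5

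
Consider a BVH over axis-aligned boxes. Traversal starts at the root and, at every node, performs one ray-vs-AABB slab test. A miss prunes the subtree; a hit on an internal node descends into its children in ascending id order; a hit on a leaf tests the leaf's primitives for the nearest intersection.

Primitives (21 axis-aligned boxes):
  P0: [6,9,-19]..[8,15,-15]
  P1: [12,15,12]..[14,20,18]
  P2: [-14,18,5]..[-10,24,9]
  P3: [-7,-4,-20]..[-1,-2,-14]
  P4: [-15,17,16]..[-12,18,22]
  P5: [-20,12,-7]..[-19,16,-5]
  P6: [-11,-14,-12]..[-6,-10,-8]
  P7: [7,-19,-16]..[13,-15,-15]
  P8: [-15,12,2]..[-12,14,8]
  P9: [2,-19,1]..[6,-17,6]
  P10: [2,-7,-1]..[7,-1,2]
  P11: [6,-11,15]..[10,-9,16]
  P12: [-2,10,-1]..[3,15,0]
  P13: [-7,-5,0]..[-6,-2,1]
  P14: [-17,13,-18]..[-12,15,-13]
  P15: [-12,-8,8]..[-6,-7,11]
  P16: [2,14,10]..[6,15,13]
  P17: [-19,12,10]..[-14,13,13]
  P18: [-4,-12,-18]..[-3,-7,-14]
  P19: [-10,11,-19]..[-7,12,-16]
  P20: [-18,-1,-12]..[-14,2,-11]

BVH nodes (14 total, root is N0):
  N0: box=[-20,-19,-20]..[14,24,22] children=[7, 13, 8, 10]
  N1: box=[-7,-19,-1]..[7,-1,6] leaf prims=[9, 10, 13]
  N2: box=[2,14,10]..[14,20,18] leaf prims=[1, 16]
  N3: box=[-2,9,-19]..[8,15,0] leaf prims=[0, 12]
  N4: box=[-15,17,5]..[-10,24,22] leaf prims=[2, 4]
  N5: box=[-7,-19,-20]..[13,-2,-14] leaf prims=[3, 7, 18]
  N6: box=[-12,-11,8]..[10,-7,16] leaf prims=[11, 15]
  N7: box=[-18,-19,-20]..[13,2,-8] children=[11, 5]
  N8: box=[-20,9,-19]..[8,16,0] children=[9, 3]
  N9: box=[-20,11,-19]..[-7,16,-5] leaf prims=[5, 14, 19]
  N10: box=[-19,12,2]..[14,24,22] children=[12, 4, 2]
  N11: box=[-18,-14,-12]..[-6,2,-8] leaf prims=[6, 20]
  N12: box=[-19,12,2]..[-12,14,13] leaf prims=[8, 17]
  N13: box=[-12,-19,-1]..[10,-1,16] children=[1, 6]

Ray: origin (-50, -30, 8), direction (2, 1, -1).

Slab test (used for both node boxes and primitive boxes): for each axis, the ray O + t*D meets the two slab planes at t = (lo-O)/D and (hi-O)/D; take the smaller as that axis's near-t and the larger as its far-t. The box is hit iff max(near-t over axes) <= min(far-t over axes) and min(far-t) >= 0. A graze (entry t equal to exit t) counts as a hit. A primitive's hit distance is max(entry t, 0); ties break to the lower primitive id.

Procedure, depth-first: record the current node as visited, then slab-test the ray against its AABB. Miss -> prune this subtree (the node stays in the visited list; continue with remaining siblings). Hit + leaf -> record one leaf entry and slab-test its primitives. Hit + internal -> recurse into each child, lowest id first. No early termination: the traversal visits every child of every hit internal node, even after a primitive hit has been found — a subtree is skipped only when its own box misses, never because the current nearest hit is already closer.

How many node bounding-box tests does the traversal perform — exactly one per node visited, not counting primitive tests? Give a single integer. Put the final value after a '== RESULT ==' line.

Walk:
N0 x:[15,32] y:[11,54] z:[-14,28] -> hit [15,28], descend [7, 8, 10, 13]
  N7 x:[16,63/2] y:[11,32] z:[16,28] -> hit [16,28], descend [5, 11]
    N5 x:[43/2,63/2] y:[11,28] z:[22,28] -> hit [22,28] leaf, test {P3(miss), P7(miss), P18@t=23}
    N11 x:[16,22] y:[16,32] z:[16,20] -> hit [16,20] leaf, test {P6@t=39/2, P20(miss)}
  N8 x:[15,29] y:[39,46] z:[8,27] -> miss, prune
  N10 x:[31/2,32] y:[42,54] z:[-14,6] -> miss, prune
  N13 x:[19,30] y:[11,29] z:[-8,9] -> miss, prune

Visited [0, 7, 5, 11, 8, 10, 13]. Tests: 7 box, 2 leaf. Nearest: P6.

== RESULT ==
7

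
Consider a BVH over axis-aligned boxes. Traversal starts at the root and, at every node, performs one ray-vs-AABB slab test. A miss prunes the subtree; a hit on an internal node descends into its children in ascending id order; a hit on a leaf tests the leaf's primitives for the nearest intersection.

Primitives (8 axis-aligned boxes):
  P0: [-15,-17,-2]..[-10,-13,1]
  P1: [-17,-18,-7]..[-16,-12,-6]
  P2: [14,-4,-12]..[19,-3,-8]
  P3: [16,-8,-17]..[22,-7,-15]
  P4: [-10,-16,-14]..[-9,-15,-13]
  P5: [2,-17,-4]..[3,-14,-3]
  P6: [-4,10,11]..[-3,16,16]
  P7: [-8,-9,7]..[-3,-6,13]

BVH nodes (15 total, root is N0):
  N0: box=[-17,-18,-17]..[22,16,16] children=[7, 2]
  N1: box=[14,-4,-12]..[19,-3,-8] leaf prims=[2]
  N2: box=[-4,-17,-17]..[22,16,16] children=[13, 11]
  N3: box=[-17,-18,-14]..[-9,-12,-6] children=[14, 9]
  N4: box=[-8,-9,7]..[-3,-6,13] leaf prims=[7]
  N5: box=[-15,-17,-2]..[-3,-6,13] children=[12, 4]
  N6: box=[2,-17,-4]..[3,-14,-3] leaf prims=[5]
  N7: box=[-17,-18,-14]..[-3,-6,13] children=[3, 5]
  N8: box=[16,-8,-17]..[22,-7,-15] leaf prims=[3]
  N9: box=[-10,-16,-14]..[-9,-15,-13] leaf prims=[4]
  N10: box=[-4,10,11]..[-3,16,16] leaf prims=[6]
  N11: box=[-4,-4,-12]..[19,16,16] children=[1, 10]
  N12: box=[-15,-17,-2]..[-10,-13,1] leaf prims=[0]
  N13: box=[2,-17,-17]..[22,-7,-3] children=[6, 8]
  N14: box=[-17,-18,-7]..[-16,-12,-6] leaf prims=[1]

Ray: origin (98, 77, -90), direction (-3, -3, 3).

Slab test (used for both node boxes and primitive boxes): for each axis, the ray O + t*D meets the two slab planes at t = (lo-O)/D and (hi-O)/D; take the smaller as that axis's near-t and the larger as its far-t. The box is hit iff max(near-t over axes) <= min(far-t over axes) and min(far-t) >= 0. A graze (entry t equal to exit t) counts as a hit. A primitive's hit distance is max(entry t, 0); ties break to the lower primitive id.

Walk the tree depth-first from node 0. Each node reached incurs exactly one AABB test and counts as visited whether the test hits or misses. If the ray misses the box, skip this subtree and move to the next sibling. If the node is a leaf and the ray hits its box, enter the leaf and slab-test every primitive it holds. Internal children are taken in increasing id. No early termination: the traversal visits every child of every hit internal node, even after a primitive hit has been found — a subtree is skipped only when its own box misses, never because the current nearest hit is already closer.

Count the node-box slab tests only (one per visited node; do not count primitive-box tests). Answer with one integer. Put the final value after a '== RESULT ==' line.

Walk:
N0 x:[76/3,115/3] y:[61/3,95/3] z:[73/3,106/3] -> hit [76/3,95/3], descend [2, 7]
  N2 x:[76/3,34] y:[61/3,94/3] z:[73/3,106/3] -> hit [76/3,94/3], descend [11, 13]
    N11 x:[79/3,34] y:[61/3,27] z:[26,106/3] -> hit [79/3,27], descend [1, 10]
      N1 x:[79/3,28] y:[80/3,27] z:[26,82/3] -> hit [80/3,27] leaf, test {P2@t=80/3}
      N10 x:[101/3,34] y:[61/3,67/3] z:[101/3,106/3] -> miss, prune
    N13 x:[76/3,32] y:[28,94/3] z:[73/3,29] -> hit [28,29], descend [6, 8]
      N6 x:[95/3,32] y:[91/3,94/3] z:[86/3,29] -> miss, prune
      N8 x:[76/3,82/3] y:[28,85/3] z:[73/3,25] -> miss, prune
  N7 x:[101/3,115/3] y:[83/3,95/3] z:[76/3,103/3] -> miss, prune

order=[0, 2, 11, 1, 10, 13, 6, 8, 7]  |boxes|=9  |leaves|=1  hit=P2

== RESULT ==
9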